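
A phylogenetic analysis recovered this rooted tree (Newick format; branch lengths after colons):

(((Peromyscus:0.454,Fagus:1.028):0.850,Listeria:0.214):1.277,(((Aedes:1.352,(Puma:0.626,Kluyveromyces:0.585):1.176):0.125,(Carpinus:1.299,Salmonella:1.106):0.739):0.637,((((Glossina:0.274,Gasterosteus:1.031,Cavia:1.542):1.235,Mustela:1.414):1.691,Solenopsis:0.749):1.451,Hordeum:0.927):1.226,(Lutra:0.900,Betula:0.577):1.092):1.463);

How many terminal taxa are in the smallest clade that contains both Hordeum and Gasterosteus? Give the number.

6

The MRCA of Hordeum and Gasterosteus is the node subtending ((((Glossina,Gasterosteus,Cavia),Mustela),Solenopsis),Hordeum).
That clade contains 6 terminal taxa: Cavia, Gasterosteus, Glossina, Hordeum, Mustela, Solenopsis.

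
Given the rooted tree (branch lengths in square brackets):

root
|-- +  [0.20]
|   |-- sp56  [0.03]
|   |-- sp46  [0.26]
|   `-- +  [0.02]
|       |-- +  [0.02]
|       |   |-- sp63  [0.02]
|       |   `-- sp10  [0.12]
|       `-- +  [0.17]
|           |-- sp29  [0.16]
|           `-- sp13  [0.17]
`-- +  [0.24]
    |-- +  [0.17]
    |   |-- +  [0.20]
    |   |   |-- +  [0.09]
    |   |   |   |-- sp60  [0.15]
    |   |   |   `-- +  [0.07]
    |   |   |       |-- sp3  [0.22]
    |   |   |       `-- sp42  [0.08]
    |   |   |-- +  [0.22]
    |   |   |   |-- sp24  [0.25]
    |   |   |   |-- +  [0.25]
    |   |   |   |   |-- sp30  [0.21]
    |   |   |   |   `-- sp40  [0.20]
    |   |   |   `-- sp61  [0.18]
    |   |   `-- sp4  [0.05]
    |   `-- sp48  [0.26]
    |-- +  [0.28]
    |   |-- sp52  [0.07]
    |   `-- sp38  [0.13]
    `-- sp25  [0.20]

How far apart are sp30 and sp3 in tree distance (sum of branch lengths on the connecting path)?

1.06

The path runs sp30 → … → MRCA → … → sp3; the MRCA is the node subtending ((sp60,(sp3,sp42)),(sp24,(sp30,sp40),sp61),sp4).
Branch lengths along that path: 0.21 + 0.25 + 0.22 + 0.09 + 0.07 + 0.22 = 1.06.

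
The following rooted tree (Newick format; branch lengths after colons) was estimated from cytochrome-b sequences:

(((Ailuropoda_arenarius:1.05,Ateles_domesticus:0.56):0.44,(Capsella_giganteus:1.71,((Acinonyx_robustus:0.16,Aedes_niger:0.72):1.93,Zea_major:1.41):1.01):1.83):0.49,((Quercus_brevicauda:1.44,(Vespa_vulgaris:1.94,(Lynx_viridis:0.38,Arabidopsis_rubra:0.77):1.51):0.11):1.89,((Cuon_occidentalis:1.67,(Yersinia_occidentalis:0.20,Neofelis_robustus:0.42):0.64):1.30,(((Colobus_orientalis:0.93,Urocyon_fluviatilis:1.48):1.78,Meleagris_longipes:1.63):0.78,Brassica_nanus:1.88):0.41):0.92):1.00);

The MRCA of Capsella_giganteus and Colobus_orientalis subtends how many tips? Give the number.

The MRCA of Capsella_giganteus and Colobus_orientalis is the root, so the clade is the entire tree.
That clade contains 17 terminal taxa: Acinonyx_robustus, Aedes_niger, Ailuropoda_arenarius, Arabidopsis_rubra, Ateles_domesticus, Brassica_nanus, Capsella_giganteus, Colobus_orientalis, Cuon_occidentalis, Lynx_viridis, Meleagris_longipes, Neofelis_robustus, Quercus_brevicauda, Urocyon_fluviatilis, Vespa_vulgaris, Yersinia_occidentalis, Zea_major.

17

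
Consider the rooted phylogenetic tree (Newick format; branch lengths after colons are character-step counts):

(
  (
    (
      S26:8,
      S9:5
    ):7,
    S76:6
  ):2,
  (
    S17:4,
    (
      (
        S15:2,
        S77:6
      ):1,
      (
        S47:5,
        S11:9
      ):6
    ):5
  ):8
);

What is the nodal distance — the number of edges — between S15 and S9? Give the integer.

7

The MRCA of S15 and S9 is the root of the tree.
From S15 up to that node: 4 branches. From S9 up to the same node: 3 branches. Total: 4 + 3 = 7.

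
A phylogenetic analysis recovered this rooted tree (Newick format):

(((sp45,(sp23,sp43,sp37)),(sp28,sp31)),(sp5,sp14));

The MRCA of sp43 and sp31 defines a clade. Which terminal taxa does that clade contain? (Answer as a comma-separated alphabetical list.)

sp23, sp28, sp31, sp37, sp43, sp45

Tracing sp43: it sits inside (sp23,sp43,sp37).
Tracing sp31: it sits inside (sp28,sp31).
The smallest clade enclosing both is ((sp45,(sp23,sp43,sp37)),(sp28,sp31)); the answer is its 6 terminal taxa in alphabetical order.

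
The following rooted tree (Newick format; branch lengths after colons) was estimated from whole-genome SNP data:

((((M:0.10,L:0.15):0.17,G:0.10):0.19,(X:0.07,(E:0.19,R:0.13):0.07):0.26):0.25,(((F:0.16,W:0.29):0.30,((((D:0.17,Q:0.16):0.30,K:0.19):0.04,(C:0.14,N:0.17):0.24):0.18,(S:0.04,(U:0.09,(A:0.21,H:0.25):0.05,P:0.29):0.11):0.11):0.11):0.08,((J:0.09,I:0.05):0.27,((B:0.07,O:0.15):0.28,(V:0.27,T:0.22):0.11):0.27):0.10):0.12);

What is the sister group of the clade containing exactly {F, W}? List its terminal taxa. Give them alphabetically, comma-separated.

The clade containing exactly {F, W} attaches to the tree at the node subtending ((F,W),((((D,Q),K),(C,N)),(S,(U,(A,H),P)))).
The other lineage descending from that same node — the sister group — is ((((D,Q),K),(C,N)),(S,(U,(A,H),P))); its 10 tips in alphabetical order are the answer.

A, C, D, H, K, N, P, Q, S, U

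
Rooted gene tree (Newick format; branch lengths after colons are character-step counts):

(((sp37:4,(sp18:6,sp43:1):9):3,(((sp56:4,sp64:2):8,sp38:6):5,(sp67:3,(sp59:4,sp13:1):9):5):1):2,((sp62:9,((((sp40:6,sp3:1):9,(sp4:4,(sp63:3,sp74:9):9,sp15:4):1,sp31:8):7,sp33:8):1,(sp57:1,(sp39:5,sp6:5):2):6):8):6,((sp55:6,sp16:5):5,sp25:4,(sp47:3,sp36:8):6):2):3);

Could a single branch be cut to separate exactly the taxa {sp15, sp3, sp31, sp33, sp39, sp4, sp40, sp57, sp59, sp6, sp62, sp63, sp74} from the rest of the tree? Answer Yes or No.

The MRCA of the listed taxa is the root, so the smallest clade containing them is the whole tree.
That clade also contains sp13, sp16, sp18, sp25, sp36, sp37, sp38, sp43, sp47, sp55, sp56, sp64, sp67, which are not in the proposed group, so the group is not monophyletic.

No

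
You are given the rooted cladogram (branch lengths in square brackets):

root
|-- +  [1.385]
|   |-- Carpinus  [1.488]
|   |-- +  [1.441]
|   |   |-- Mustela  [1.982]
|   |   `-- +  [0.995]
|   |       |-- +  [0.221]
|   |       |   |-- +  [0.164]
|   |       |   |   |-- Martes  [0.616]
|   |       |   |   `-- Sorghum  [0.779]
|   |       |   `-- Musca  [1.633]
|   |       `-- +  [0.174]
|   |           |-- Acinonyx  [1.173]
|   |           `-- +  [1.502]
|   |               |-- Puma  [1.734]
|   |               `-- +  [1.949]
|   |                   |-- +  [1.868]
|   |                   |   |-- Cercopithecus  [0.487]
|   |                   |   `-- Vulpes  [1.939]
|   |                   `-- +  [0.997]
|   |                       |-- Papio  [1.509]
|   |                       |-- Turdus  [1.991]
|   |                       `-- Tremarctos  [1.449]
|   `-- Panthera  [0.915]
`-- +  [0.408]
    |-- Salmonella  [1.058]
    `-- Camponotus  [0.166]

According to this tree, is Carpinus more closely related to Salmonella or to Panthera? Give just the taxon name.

Panthera

The MRCA of Carpinus and Panthera subtends (Carpinus,(Mustela,(((Martes,Sorghum),Musca),(Acinonyx,(Puma,((Cercopithecus,Vulpes),(Papio,Turdus,Tremarctos)))))),Panthera) (13 taxa).
The MRCA of Carpinus and Salmonella is the root, subtending the entire tree (15 taxa).
The first is nested inside the second, so Carpinus shares a more recent common ancestor with Panthera.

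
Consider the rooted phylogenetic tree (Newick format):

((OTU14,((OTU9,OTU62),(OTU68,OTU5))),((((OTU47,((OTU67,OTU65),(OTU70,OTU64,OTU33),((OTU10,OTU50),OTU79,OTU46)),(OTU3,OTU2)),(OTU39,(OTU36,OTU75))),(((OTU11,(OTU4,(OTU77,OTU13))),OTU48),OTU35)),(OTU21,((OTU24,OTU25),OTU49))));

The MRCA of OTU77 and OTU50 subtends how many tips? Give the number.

The MRCA of OTU77 and OTU50 is the node subtending (((OTU47,((OTU67,OTU65),(OTU70,OTU64,OTU33),((OTU10,OTU50),OTU79,OTU46)),(OTU3,OTU2)),(OTU39,(OTU36,OTU75))),(((OTU11,(OTU4,(OTU77,OTU13))),OTU48),OTU35)).
That clade contains 21 terminal taxa: OTU10, OTU11, OTU13, OTU2, OTU3, OTU33, OTU35, OTU36, OTU39, OTU4, OTU46, OTU47, OTU48, OTU50, OTU64, OTU65, OTU67, OTU70, OTU75, OTU77, OTU79.

21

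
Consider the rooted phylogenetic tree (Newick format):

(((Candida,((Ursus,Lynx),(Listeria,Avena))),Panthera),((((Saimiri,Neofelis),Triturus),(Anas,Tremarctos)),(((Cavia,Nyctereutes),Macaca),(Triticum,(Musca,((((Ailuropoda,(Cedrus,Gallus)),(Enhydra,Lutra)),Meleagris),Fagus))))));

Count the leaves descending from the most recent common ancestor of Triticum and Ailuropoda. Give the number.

9

The MRCA of Triticum and Ailuropoda is the node subtending (Triticum,(Musca,((((Ailuropoda,(Cedrus,Gallus)),(Enhydra,Lutra)),Meleagris),Fagus))).
That clade contains 9 terminal taxa: Ailuropoda, Cedrus, Enhydra, Fagus, Gallus, Lutra, Meleagris, Musca, Triticum.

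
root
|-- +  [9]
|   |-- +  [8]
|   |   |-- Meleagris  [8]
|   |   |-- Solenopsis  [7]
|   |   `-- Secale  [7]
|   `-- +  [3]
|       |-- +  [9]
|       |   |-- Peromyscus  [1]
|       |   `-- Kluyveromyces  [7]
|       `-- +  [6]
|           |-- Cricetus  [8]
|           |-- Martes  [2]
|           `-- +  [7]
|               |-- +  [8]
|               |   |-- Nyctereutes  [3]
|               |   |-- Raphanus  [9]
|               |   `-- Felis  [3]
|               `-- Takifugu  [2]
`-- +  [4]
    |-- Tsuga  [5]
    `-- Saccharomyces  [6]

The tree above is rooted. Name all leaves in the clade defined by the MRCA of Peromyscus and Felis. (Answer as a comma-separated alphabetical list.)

Cricetus, Felis, Kluyveromyces, Martes, Nyctereutes, Peromyscus, Raphanus, Takifugu

Tracing Peromyscus: it sits inside (Peromyscus,Kluyveromyces).
Tracing Felis: it sits inside (Nyctereutes,Raphanus,Felis).
The smallest clade enclosing both is ((Peromyscus,Kluyveromyces),(Cricetus,Martes,((Nyctereutes,Raphanus,Felis),Takifugu))); the answer is its 8 terminal taxa in alphabetical order.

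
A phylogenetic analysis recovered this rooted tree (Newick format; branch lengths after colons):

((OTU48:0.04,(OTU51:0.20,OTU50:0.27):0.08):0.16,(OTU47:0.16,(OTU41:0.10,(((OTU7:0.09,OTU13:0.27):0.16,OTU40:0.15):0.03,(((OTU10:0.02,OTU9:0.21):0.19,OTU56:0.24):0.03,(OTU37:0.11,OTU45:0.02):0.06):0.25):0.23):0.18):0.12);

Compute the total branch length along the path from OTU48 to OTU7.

The path runs OTU48 → … → MRCA → … → OTU7; the MRCA is the root of the tree.
Branch lengths along that path: 0.04 + 0.16 + 0.12 + 0.18 + 0.23 + 0.03 + 0.16 + 0.09 = 1.01.

1.01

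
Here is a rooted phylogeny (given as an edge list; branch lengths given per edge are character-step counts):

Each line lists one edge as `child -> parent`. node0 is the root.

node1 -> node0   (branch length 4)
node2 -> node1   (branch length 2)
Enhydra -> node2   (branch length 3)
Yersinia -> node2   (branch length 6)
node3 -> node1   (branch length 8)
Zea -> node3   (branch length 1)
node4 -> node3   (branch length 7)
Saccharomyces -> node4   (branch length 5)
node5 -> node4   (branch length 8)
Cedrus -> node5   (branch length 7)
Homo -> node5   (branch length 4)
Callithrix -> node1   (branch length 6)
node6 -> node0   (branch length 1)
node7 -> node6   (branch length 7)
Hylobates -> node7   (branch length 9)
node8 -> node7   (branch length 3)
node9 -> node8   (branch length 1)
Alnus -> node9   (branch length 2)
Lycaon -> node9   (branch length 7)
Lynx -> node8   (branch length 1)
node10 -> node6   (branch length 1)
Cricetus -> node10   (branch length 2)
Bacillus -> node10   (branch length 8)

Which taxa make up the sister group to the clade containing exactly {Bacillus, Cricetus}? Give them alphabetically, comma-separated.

Alnus, Hylobates, Lycaon, Lynx

The clade containing exactly {Bacillus, Cricetus} attaches to the tree at the node subtending ((Hylobates,((Alnus,Lycaon),Lynx)),(Cricetus,Bacillus)).
The other lineage descending from that same node — the sister group — is (Hylobates,((Alnus,Lycaon),Lynx)); its 4 tips in alphabetical order are the answer.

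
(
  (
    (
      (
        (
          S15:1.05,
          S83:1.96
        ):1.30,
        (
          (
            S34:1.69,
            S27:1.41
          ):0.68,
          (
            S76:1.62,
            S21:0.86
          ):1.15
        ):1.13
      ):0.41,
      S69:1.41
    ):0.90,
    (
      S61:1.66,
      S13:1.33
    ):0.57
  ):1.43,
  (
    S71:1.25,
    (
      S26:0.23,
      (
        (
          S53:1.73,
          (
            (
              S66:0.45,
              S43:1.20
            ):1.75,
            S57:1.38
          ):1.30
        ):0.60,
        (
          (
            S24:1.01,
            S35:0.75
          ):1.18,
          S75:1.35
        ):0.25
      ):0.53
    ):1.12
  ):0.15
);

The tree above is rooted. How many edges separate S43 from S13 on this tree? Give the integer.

The MRCA of S43 and S13 is the root of the tree.
From S43 up to that node: 7 branches. From S13 up to the same node: 3 branches. Total: 7 + 3 = 10.

10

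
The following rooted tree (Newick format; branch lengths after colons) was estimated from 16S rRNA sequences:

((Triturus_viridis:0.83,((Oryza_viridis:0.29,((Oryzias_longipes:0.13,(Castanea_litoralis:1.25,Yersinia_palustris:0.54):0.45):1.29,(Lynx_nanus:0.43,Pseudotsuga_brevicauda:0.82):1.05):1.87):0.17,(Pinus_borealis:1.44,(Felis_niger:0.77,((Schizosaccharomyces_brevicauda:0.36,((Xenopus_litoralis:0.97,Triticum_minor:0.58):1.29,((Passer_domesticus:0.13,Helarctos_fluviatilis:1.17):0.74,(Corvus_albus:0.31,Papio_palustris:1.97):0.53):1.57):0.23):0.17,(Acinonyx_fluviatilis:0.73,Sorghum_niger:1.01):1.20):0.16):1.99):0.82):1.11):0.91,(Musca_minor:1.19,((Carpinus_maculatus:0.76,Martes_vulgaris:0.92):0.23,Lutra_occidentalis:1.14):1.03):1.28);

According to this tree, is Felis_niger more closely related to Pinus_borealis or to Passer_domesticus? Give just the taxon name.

The MRCA of Felis_niger and Passer_domesticus subtends (Felis_niger,((Schizosaccharomyces_brevicauda,((Xenopus_litoralis,Triticum_minor),((Passer_domesticus,Helarctos_fluviatilis),(Corvus_albus,Papio_palustris)))),(Acinonyx_fluviatilis,Sorghum_niger))) (10 taxa).
The MRCA of Felis_niger and Pinus_borealis subtends (Pinus_borealis,(Felis_niger,((Schizosaccharomyces_brevicauda,((Xenopus_litoralis,Triticum_minor),((Passer_domesticus,Helarctos_fluviatilis),(Corvus_albus,Papio_palustris)))),(Acinonyx_fluviatilis,Sorghum_niger)))) (11 taxa).
The first is nested inside the second, so Felis_niger shares a more recent common ancestor with Passer_domesticus.

Passer_domesticus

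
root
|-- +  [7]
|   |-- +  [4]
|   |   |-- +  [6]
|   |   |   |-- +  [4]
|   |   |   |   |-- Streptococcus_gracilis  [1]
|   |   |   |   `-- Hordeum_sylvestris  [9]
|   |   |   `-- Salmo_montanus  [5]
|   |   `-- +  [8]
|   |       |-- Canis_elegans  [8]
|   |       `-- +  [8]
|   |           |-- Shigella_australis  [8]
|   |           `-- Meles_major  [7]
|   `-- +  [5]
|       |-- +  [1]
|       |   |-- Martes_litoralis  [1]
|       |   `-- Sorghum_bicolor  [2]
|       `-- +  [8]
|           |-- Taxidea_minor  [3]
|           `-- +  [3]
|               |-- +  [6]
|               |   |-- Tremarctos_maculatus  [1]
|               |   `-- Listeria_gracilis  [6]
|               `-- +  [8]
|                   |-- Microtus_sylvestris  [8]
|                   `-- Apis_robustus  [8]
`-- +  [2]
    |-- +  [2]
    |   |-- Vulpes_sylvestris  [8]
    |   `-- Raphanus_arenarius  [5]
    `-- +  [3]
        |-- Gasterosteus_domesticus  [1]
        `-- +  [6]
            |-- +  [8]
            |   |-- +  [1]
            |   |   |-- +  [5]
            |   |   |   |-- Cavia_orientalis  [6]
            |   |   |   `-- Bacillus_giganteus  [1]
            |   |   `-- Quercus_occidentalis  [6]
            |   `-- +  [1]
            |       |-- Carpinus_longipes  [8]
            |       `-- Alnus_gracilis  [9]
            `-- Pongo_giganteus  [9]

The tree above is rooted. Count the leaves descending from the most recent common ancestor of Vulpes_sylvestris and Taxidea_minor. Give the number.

22

The MRCA of Vulpes_sylvestris and Taxidea_minor is the root, so the clade is the entire tree.
That clade contains 22 terminal taxa: Alnus_gracilis, Apis_robustus, Bacillus_giganteus, Canis_elegans, Carpinus_longipes, Cavia_orientalis, Gasterosteus_domesticus, Hordeum_sylvestris, Listeria_gracilis, Martes_litoralis, Meles_major, Microtus_sylvestris, Pongo_giganteus, Quercus_occidentalis, Raphanus_arenarius, Salmo_montanus, Shigella_australis, Sorghum_bicolor, Streptococcus_gracilis, Taxidea_minor, Tremarctos_maculatus, Vulpes_sylvestris.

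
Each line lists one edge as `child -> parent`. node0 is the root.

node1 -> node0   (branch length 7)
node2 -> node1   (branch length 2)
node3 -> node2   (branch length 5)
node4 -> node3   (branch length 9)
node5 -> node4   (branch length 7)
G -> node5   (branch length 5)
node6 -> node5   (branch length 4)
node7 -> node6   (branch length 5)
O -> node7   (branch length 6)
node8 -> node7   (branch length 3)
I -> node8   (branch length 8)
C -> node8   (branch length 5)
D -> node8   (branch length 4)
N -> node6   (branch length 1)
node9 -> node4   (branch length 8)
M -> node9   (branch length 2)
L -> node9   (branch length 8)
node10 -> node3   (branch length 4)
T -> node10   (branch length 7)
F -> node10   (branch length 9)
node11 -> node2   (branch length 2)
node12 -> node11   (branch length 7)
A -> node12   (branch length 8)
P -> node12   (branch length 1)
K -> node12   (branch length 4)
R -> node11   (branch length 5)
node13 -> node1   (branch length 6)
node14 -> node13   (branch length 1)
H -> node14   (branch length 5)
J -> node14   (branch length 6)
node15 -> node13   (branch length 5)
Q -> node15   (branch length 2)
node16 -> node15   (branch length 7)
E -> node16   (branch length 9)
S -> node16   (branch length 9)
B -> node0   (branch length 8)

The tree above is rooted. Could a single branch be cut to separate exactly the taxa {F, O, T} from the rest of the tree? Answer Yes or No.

No

The MRCA of the listed taxa subtends (((G,((O,(I,C,D)),N)),(M,L)),(T,F)).
That clade also contains C, D, G, I, L, M, N, which are not in the proposed group, so the group is not monophyletic.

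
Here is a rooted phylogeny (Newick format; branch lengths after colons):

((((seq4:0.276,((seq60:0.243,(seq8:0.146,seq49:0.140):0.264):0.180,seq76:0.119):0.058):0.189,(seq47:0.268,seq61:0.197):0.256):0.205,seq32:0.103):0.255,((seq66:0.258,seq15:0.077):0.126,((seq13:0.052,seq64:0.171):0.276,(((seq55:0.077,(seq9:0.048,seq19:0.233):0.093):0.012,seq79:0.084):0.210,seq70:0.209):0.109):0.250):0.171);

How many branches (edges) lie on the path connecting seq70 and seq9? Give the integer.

The MRCA of seq70 and seq9 is the node subtending (((seq55,(seq9,seq19)),seq79),seq70).
From seq70 up to that node: 1 branch. From seq9 up to the same node: 4 branches. Total: 1 + 4 = 5.

5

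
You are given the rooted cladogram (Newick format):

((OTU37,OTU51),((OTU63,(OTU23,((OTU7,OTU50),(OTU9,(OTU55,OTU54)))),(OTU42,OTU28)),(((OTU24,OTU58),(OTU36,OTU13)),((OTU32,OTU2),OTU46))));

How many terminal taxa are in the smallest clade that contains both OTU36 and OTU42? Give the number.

The MRCA of OTU36 and OTU42 is the node subtending ((OTU63,(OTU23,((OTU7,OTU50),(OTU9,(OTU55,OTU54)))),(OTU42,OTU28)),(((OTU24,OTU58),(OTU36,OTU13)),((OTU32,OTU2),OTU46))).
That clade contains 16 terminal taxa: OTU13, OTU2, OTU23, OTU24, OTU28, OTU32, OTU36, OTU42, OTU46, OTU50, OTU54, OTU55, OTU58, OTU63, OTU7, OTU9.

16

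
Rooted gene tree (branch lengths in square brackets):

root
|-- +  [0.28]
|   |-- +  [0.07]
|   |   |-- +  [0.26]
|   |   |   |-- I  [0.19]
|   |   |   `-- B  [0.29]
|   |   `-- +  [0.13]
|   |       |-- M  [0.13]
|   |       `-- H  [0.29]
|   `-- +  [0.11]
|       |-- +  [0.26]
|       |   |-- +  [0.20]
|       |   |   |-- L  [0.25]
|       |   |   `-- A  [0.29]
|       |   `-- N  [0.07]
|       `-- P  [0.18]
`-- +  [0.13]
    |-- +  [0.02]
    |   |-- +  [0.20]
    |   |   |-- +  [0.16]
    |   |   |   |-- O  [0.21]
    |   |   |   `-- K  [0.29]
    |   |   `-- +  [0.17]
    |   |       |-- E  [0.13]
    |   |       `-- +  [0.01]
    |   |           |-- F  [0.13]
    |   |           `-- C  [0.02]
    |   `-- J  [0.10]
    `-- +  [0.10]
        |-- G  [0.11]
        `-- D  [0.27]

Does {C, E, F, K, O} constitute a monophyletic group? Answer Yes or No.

Yes

The most recent common ancestor of these taxa subtends ((O,K),(E,(F,C))).
That clade has exactly 5 tips — every listed taxon and nothing else — so the group is monophyletic.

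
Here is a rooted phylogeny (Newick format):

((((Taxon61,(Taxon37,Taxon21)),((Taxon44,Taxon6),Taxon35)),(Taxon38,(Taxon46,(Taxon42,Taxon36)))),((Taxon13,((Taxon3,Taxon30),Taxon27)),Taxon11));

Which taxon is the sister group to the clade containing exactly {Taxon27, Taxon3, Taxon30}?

The clade containing exactly {Taxon27, Taxon3, Taxon30} attaches to the tree at the node subtending (Taxon13,((Taxon3,Taxon30),Taxon27)).
The other lineage descending from that same node — the sister group — is the single tip Taxon13.

Taxon13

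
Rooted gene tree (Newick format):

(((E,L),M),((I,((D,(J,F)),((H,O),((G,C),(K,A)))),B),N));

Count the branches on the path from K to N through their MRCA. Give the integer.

The MRCA of K and N is the node subtending ((I,((D,(J,F)),((H,O),((G,C),(K,A)))),B),N).
From K up to that node: 6 branches. From N up to the same node: 1 branch. Total: 6 + 1 = 7.

7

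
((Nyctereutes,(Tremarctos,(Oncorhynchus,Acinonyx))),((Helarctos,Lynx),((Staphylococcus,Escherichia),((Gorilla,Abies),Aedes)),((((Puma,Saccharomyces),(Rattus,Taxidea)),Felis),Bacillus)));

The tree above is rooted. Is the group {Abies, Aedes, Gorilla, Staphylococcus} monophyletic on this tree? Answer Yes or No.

No

The MRCA of the listed taxa subtends ((Staphylococcus,Escherichia),((Gorilla,Abies),Aedes)).
That clade also contains Escherichia, which is not in the proposed group, so the group is not monophyletic.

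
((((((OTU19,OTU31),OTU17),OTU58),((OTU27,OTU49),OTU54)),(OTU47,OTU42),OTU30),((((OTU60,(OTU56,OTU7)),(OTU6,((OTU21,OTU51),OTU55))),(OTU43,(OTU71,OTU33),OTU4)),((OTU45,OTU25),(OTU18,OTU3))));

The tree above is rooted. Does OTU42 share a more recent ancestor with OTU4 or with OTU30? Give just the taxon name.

The MRCA of OTU42 and OTU30 subtends (((((OTU19,OTU31),OTU17),OTU58),((OTU27,OTU49),OTU54)),(OTU47,OTU42),OTU30) (10 taxa).
The MRCA of OTU42 and OTU4 is the root, subtending the entire tree (25 taxa).
The first is nested inside the second, so OTU42 shares a more recent common ancestor with OTU30.

OTU30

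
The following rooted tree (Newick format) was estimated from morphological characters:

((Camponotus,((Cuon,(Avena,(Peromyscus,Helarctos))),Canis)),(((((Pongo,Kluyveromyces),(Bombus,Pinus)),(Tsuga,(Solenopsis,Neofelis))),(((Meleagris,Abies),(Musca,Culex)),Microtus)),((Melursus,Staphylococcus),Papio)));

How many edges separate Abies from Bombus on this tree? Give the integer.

The MRCA of Abies and Bombus is the node subtending ((((Pongo,Kluyveromyces),(Bombus,Pinus)),(Tsuga,(Solenopsis,Neofelis))),(((Meleagris,Abies),(Musca,Culex)),Microtus)).
From Abies up to that node: 4 branches. From Bombus up to the same node: 4 branches. Total: 4 + 4 = 8.

8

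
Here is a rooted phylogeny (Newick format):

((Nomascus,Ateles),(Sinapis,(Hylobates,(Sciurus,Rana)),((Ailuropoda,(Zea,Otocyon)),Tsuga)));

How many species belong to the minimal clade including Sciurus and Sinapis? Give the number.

8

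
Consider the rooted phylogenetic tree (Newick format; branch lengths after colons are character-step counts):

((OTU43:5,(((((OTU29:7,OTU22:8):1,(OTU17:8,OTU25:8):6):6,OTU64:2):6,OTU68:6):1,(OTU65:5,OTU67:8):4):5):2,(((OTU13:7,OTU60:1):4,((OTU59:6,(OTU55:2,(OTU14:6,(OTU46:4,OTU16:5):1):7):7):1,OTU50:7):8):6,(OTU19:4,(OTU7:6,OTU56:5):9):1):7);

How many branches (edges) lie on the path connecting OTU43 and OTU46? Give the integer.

10

The MRCA of OTU43 and OTU46 is the root of the tree.
From OTU43 up to that node: 2 branches. From OTU46 up to the same node: 8 branches. Total: 2 + 8 = 10.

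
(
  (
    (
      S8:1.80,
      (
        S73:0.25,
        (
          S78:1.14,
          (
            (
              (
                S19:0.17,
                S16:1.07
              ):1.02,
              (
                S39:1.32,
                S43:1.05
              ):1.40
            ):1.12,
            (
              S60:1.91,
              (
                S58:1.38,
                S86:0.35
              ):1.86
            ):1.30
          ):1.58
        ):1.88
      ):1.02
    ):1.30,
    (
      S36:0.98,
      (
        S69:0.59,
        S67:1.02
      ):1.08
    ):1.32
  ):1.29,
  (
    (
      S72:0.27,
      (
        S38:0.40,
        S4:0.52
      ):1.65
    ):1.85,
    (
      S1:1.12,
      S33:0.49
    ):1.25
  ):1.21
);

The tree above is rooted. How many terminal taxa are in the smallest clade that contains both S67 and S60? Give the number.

The MRCA of S67 and S60 is the node subtending ((S8,(S73,(S78,(((S19,S16),(S39,S43)),(S60,(S58,S86)))))),(S36,(S69,S67))).
That clade contains 13 terminal taxa: S16, S19, S36, S39, S43, S58, S60, S67, S69, S73, S78, S8, S86.

13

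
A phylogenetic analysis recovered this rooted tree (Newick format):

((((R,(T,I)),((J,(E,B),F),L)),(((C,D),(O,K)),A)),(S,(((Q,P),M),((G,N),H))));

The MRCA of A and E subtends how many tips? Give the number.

13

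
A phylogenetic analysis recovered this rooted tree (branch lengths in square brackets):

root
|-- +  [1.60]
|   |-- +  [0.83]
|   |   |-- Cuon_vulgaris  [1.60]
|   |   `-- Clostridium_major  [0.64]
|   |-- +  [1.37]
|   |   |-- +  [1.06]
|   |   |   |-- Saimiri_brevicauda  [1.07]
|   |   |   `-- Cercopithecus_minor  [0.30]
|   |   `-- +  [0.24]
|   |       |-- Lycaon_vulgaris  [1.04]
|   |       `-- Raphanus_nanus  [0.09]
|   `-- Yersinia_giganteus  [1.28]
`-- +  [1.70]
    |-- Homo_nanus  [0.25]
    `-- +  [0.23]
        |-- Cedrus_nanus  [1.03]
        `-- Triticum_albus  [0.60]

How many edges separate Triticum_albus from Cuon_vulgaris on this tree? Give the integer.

6

The MRCA of Triticum_albus and Cuon_vulgaris is the root of the tree.
From Triticum_albus up to that node: 3 branches. From Cuon_vulgaris up to the same node: 3 branches. Total: 3 + 3 = 6.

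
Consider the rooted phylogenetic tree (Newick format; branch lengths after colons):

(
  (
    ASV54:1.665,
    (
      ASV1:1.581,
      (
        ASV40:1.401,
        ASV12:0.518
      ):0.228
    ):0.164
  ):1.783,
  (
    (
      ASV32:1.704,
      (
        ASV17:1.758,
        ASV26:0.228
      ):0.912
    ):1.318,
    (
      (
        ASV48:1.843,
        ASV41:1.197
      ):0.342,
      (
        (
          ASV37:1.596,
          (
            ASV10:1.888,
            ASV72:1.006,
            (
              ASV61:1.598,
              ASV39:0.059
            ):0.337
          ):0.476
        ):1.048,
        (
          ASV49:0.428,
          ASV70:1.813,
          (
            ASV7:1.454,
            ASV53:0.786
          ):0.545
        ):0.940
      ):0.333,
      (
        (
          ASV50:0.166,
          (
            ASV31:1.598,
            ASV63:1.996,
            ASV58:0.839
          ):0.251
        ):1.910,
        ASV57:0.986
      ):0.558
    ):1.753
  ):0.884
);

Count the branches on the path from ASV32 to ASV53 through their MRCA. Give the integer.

The MRCA of ASV32 and ASV53 is the node subtending ((ASV32,(ASV17,ASV26)),((ASV48,ASV41),((ASV37,(ASV10,ASV72,(ASV61,ASV39))),(ASV49,ASV70,(ASV7,ASV53))),((ASV50,(ASV31,ASV63,ASV58)),ASV57))).
From ASV32 up to that node: 2 branches. From ASV53 up to the same node: 5 branches. Total: 2 + 5 = 7.

7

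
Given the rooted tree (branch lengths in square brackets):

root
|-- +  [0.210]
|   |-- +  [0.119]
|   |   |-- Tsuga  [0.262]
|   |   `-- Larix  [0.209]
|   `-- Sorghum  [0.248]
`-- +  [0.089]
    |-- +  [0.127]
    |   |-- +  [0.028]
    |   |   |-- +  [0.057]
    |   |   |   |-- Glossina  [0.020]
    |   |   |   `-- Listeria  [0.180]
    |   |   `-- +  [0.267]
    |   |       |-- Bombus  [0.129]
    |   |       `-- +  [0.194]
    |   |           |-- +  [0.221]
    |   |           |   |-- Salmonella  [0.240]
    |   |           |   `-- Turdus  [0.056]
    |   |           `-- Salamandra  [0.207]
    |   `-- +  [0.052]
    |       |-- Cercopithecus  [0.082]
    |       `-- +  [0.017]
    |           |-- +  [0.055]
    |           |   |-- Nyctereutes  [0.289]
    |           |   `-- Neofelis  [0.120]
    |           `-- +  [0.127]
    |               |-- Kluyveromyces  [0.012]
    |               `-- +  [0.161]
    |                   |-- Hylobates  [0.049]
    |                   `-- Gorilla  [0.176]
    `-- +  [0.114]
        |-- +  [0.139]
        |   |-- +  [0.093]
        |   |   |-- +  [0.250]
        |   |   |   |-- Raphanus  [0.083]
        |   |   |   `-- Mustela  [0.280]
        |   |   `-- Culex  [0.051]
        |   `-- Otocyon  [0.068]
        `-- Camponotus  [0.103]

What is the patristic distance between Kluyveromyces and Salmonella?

The path runs Kluyveromyces → … → MRCA → … → Salmonella; the MRCA is the node subtending (((Glossina,Listeria),(Bombus,((Salmonella,Turdus),Salamandra))),(Cercopithecus,((Nyctereutes,Neofelis),(Kluyveromyces,(Hylobates,Gorilla))))).
Branch lengths along that path: 0.012 + 0.127 + 0.017 + 0.052 + 0.028 + 0.267 + 0.194 + 0.221 + 0.240 = 1.158.

1.158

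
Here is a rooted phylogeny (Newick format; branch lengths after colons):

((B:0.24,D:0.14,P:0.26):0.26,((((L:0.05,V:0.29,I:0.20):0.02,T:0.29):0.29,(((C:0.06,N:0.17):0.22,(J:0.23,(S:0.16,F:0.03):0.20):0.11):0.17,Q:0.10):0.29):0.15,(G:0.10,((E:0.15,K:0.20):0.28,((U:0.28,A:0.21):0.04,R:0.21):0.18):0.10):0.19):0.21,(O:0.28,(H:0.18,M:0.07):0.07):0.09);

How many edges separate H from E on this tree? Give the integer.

The MRCA of H and E is the root of the tree.
From H up to that node: 3 branches. From E up to the same node: 5 branches. Total: 3 + 5 = 8.

8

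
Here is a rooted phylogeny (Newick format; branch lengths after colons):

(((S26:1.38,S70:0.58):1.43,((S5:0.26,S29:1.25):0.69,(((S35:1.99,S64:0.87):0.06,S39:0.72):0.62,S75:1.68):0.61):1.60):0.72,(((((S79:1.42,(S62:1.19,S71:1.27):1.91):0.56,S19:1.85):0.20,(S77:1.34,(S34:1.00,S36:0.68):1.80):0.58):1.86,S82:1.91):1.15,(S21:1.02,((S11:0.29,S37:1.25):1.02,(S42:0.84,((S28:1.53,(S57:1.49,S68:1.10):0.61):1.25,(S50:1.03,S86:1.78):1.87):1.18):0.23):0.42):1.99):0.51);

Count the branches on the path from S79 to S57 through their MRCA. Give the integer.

12

The MRCA of S79 and S57 is the node subtending (((((S79,(S62,S71)),S19),(S77,(S34,S36))),S82),(S21,((S11,S37),(S42,((S28,(S57,S68)),(S50,S86)))))).
From S79 up to that node: 5 branches. From S57 up to the same node: 7 branches. Total: 5 + 7 = 12.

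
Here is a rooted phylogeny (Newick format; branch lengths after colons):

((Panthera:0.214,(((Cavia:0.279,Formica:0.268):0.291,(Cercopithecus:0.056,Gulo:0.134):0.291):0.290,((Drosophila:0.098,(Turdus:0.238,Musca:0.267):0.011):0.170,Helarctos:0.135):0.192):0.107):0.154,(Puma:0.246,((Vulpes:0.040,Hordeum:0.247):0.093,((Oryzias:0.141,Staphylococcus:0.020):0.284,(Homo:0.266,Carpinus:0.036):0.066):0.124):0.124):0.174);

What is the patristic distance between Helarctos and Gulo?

The path runs Helarctos → … → MRCA → … → Gulo; the MRCA is the node subtending (((Cavia,Formica),(Cercopithecus,Gulo)),((Drosophila,(Turdus,Musca)),Helarctos)).
Branch lengths along that path: 0.135 + 0.192 + 0.290 + 0.291 + 0.134 = 1.042.

1.042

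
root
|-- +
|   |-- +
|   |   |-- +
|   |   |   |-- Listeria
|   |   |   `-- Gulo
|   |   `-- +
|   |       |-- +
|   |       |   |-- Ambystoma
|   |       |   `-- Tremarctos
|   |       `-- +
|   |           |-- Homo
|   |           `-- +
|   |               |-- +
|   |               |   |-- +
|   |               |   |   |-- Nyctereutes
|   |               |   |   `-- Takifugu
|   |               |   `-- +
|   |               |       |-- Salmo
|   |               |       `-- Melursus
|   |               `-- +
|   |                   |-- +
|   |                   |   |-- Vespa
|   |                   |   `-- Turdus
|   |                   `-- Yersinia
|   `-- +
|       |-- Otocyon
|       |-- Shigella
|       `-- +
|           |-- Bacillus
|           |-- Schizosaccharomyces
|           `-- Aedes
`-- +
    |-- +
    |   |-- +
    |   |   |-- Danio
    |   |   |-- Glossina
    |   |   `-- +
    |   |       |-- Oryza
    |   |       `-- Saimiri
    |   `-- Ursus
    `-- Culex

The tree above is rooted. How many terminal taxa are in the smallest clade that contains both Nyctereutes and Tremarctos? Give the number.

10

The MRCA of Nyctereutes and Tremarctos is the node subtending ((Ambystoma,Tremarctos),(Homo,(((Nyctereutes,Takifugu),(Salmo,Melursus)),((Vespa,Turdus),Yersinia)))).
That clade contains 10 terminal taxa: Ambystoma, Homo, Melursus, Nyctereutes, Salmo, Takifugu, Tremarctos, Turdus, Vespa, Yersinia.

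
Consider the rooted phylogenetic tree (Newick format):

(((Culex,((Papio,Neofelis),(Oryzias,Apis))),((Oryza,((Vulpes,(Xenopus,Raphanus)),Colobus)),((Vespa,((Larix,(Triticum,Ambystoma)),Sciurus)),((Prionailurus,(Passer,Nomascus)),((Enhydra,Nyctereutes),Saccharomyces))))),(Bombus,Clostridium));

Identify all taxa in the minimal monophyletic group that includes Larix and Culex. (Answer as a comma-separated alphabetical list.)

Tracing Larix: it sits inside (Larix,(Triticum,Ambystoma)).
Tracing Culex: it sits inside (Culex,((Papio,Neofelis),(Oryzias,Apis))).
The smallest clade enclosing both is ((Culex,((Papio,Neofelis),(Oryzias,Apis))),((Oryza,((Vulpes,(Xenopus,Raphanus)),Colobus)),((Vespa,((Larix,(Triticum,Ambystoma)),Sciurus)),((Prionailurus,(Passer,Nomascus)),((Enhydra,Nyctereutes),Saccharomyces))))); the answer is its 21 terminal taxa in alphabetical order.

Ambystoma, Apis, Colobus, Culex, Enhydra, Larix, Neofelis, Nomascus, Nyctereutes, Oryza, Oryzias, Papio, Passer, Prionailurus, Raphanus, Saccharomyces, Sciurus, Triticum, Vespa, Vulpes, Xenopus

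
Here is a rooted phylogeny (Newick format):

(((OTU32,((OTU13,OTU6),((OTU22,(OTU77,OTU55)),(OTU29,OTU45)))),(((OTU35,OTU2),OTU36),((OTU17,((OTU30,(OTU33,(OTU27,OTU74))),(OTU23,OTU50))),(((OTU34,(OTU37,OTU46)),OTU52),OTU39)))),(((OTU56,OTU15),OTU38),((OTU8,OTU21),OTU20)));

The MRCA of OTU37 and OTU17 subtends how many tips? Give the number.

The MRCA of OTU37 and OTU17 is the node subtending ((OTU17,((OTU30,(OTU33,(OTU27,OTU74))),(OTU23,OTU50))),(((OTU34,(OTU37,OTU46)),OTU52),OTU39)).
That clade contains 12 terminal taxa: OTU17, OTU23, OTU27, OTU30, OTU33, OTU34, OTU37, OTU39, OTU46, OTU50, OTU52, OTU74.

12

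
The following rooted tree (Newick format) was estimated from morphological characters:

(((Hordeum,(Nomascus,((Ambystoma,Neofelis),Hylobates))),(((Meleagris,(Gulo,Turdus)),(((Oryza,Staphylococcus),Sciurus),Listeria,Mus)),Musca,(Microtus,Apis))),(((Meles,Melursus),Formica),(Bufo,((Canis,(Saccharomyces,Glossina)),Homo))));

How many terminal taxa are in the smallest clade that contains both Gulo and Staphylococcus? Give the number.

8

The MRCA of Gulo and Staphylococcus is the node subtending ((Meleagris,(Gulo,Turdus)),(((Oryza,Staphylococcus),Sciurus),Listeria,Mus)).
That clade contains 8 terminal taxa: Gulo, Listeria, Meleagris, Mus, Oryza, Sciurus, Staphylococcus, Turdus.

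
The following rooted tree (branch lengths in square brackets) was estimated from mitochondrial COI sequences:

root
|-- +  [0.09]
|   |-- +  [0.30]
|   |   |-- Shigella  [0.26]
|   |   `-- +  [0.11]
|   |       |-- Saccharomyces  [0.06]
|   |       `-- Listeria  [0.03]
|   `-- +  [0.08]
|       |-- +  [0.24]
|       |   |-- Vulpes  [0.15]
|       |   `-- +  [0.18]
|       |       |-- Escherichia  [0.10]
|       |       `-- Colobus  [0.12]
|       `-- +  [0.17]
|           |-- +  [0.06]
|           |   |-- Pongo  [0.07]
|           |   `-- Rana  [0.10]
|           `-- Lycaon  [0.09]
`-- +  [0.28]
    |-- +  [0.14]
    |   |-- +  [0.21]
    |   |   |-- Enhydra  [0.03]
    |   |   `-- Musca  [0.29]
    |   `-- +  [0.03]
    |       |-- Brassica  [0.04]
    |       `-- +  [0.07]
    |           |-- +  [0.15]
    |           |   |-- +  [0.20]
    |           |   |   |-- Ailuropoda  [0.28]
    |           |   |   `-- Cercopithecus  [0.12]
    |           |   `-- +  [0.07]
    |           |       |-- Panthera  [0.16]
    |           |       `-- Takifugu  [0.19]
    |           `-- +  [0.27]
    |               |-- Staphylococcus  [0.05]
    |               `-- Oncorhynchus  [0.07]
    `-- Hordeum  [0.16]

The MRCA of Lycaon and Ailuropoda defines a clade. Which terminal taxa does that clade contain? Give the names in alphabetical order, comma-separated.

Ailuropoda, Brassica, Cercopithecus, Colobus, Enhydra, Escherichia, Hordeum, Listeria, Lycaon, Musca, Oncorhynchus, Panthera, Pongo, Rana, Saccharomyces, Shigella, Staphylococcus, Takifugu, Vulpes

Tracing Lycaon: it sits inside ((Pongo,Rana),Lycaon).
Tracing Ailuropoda: it sits inside (Ailuropoda,Cercopithecus).
The smallest clade enclosing both is the whole tree (their MRCA is the root), so the answer is all 19 tips in alphabetical order.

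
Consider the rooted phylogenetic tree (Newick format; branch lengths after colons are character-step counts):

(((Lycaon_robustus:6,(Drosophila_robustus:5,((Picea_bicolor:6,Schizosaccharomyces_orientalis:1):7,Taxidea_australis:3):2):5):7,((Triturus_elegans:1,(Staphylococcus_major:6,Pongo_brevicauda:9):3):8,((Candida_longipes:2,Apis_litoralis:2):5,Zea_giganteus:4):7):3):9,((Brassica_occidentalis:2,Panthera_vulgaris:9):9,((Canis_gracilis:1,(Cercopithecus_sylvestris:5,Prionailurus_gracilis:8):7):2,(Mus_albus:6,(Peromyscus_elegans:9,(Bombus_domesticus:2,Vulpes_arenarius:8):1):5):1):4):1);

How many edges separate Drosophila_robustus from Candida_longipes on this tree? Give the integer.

The MRCA of Drosophila_robustus and Candida_longipes is the node subtending ((Lycaon_robustus,(Drosophila_robustus,((Picea_bicolor,Schizosaccharomyces_orientalis),Taxidea_australis))),((Triturus_elegans,(Staphylococcus_major,Pongo_brevicauda)),((Candida_longipes,Apis_litoralis),Zea_giganteus))).
From Drosophila_robustus up to that node: 3 branches. From Candida_longipes up to the same node: 4 branches. Total: 3 + 4 = 7.

7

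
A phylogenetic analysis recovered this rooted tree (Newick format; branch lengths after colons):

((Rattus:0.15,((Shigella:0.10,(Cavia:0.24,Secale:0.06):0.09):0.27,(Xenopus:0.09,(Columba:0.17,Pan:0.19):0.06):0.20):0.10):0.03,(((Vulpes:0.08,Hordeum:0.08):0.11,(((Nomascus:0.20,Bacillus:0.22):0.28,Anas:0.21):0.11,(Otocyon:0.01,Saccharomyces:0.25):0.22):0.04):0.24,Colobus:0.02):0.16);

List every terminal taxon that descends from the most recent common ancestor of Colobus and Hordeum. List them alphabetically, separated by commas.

Anas, Bacillus, Colobus, Hordeum, Nomascus, Otocyon, Saccharomyces, Vulpes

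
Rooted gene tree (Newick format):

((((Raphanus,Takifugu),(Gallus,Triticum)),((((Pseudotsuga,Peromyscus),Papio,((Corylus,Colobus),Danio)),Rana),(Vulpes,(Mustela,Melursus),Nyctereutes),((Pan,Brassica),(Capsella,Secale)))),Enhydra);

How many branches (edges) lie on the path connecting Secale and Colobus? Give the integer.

The MRCA of Secale and Colobus is the node subtending ((((Pseudotsuga,Peromyscus),Papio,((Corylus,Colobus),Danio)),Rana),(Vulpes,(Mustela,Melursus),Nyctereutes),((Pan,Brassica),(Capsella,Secale))).
From Secale up to that node: 3 branches. From Colobus up to the same node: 5 branches. Total: 3 + 5 = 8.

8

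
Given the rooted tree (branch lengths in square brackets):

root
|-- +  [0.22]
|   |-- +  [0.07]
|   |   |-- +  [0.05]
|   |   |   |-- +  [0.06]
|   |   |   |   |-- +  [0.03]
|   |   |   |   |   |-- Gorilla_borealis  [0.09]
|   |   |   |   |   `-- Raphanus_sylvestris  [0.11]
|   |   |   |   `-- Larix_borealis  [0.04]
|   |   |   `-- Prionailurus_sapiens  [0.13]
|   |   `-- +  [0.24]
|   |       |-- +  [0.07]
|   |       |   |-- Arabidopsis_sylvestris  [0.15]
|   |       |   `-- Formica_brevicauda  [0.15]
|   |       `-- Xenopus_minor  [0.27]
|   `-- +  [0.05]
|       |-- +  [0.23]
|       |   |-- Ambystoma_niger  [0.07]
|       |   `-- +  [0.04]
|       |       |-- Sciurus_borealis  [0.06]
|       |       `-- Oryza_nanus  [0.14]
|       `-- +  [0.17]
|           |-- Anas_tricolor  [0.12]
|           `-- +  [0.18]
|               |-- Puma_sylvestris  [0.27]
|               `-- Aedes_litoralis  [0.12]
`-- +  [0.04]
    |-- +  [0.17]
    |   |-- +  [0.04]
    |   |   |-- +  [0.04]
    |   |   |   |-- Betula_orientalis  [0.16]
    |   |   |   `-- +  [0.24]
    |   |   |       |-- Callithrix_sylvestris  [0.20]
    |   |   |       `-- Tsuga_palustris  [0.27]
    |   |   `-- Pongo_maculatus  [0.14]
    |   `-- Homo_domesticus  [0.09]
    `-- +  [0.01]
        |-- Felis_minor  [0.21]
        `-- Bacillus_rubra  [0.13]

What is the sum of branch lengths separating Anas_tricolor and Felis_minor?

0.82

The path runs Anas_tricolor → … → MRCA → … → Felis_minor; the MRCA is the root of the tree.
Branch lengths along that path: 0.12 + 0.17 + 0.05 + 0.22 + 0.04 + 0.01 + 0.21 = 0.82.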